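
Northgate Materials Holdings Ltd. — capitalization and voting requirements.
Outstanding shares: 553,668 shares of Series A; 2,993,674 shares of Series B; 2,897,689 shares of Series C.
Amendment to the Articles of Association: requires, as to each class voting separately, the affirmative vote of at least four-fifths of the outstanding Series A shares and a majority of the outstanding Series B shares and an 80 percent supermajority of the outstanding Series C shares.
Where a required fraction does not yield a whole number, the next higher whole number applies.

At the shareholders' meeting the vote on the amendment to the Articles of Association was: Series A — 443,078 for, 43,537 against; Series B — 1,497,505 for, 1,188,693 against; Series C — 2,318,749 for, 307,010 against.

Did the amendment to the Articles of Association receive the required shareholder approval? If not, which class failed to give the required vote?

Series A: 4/5 of 553668 = 442934.40, rounded up to 442935; 442,935 required, 443,078 in favor — approved.
Series B: a majority of 2993674 is 1496838; 1,496,838 required, 1,497,505 in favor — approved.
Series C: 4/5 of 2897689 = 2318151.20, rounded up to 2318152; 2,318,152 required, 2,318,749 in favor — approved.

Approved — every class gave the required vote.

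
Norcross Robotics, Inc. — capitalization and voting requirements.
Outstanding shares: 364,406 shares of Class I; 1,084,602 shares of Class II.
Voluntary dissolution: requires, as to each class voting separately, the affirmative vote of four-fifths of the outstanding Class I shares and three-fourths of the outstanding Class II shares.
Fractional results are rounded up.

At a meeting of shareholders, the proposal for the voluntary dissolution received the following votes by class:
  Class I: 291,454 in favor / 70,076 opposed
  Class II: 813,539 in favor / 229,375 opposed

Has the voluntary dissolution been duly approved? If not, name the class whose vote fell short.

Class I: 4/5 of 364406 = 291524.80, rounded up to 291525; 291,525 required, 291,454 in favor — not approved.
Class II: 3/4 of 1084602 = 813451.50, rounded up to 813452; 813,452 required, 813,539 in favor — approved.

Not approved — the Class I shares did not give the required vote.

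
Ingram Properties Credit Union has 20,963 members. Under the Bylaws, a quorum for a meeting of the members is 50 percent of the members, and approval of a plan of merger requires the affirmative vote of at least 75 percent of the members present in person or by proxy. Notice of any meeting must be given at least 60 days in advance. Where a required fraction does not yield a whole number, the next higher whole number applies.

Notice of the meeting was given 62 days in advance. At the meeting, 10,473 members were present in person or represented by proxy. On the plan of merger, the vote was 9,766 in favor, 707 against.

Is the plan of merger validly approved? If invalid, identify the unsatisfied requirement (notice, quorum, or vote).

Invalid — quorum requirement not satisfied.

Notice: 62 days given; 60 required. Satisfied.
Quorum: 50% of 20,963 = 10,481.50, rounded up to 10,482; 10,473 present. Not satisfied.
Vote: requires three-fourths of those present (10,473); 3/4 of 10473 = 7854.75, rounded up to 7855, so 7,855 needed; 9,766 in favor. Satisfied.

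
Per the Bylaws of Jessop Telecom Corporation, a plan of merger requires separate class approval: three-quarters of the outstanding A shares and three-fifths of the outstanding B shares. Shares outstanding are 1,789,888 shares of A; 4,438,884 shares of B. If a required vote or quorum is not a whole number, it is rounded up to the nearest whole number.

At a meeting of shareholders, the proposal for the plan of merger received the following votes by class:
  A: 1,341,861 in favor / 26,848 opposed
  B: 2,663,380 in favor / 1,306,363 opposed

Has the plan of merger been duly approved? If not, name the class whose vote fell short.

A: 3/4 of 1789888 = 1342416; 1,342,416 required, 1,341,861 in favor — not approved.
B: 3/5 of 4438884 = 2663330.40, rounded up to 2663331; 2,663,331 required, 2,663,380 in favor — approved.

Not approved — the A shares did not give the required vote.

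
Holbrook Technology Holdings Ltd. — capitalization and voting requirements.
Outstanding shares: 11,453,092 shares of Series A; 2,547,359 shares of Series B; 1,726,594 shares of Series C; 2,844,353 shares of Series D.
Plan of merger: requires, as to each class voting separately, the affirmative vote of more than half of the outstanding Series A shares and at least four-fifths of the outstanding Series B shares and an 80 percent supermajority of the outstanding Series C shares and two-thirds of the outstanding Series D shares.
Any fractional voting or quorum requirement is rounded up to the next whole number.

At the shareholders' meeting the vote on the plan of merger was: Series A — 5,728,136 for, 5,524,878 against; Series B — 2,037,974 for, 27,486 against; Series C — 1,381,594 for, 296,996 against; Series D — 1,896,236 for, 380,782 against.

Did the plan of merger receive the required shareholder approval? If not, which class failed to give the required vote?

Approved — every class gave the required vote.

Series A: a majority of 11453092 is 5726547; 5,726,547 required, 5,728,136 in favor — approved.
Series B: 4/5 of 2547359 = 2037887.20, rounded up to 2037888; 2,037,888 required, 2,037,974 in favor — approved.
Series C: 4/5 of 1726594 = 1381275.20, rounded up to 1381276; 1,381,276 required, 1,381,594 in favor — approved.
Series D: 2/3 of 2844353 = 1896235.33, rounded up to 1896236; 1,896,236 required, 1,896,236 in favor — approved.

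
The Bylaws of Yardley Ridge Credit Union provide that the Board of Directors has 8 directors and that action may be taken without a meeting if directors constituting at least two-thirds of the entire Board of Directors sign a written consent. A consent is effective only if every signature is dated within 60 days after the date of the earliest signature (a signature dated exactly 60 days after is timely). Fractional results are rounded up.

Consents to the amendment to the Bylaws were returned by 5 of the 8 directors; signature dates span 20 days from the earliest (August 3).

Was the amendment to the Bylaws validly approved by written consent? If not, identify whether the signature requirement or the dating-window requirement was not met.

Not effective — insufficient signatures.

Signatures required: at least two-thirds of 8 — 2/3 of 8 = 5.33, rounded up to 6, so 6 needed; 5 signed. Insufficient.
Dating window: the latest signature is 20 days after the earliest; the limit is 60 days. Within the window.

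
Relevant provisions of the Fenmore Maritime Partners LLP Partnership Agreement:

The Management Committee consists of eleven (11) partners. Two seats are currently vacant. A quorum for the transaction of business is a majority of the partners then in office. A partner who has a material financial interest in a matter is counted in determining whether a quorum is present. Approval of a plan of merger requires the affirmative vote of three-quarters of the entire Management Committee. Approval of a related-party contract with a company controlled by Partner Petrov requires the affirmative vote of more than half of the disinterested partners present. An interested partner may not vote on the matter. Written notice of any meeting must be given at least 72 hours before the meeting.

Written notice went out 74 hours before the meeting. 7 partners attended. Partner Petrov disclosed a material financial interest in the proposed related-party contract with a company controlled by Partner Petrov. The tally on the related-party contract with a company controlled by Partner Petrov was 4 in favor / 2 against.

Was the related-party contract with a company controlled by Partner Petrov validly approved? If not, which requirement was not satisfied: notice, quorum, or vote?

Notice: 74 hours given; 72 required (74 ≥ 72). Satisfied.
Quorum: 7 present (interested partners count toward quorum); quorum is 5. Satisfied.
Vote: the related-party contract with a company controlled by Partner Petrov requires a majority of the disinterested partners present (7 − 1 = 6). A majority of 6 is 4, so 4 affirmative votes are needed; 4 voted in favor. Satisfied.

Valid — all requirements satisfied.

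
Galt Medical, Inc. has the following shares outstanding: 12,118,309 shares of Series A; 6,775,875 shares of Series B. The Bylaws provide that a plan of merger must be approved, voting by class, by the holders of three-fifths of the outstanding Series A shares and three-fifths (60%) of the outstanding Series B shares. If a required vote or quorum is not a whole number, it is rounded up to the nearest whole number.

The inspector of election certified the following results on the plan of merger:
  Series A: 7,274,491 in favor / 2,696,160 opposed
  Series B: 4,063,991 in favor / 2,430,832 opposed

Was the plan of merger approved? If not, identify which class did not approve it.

Series A: 3/5 of 12118309 = 7270985.40, rounded up to 7270986; 7,270,986 required, 7,274,491 in favor — approved.
Series B: 3/5 of 6775875 = 4065525; 4,065,525 required, 4,063,991 in favor — not approved.

Not approved — the Series B shares did not give the required vote.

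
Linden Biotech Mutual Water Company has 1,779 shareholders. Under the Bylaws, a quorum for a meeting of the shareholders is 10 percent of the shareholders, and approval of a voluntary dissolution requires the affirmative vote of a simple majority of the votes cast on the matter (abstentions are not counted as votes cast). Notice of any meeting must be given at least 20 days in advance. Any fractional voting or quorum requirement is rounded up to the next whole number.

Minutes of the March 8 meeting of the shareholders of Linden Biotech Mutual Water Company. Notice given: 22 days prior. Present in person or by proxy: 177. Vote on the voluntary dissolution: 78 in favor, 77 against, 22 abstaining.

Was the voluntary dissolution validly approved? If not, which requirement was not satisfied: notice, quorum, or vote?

Notice: 22 days given; 20 required. Satisfied.
Quorum: 10% of 1,779 = 177.90, rounded up to 178; 177 present. Not satisfied.
Vote: requires a majority of the votes cast (177 − 22 abstaining = 155); a majority of 155 is 78, so 78 needed; 78 in favor. Satisfied.

Invalid — quorum requirement not satisfied.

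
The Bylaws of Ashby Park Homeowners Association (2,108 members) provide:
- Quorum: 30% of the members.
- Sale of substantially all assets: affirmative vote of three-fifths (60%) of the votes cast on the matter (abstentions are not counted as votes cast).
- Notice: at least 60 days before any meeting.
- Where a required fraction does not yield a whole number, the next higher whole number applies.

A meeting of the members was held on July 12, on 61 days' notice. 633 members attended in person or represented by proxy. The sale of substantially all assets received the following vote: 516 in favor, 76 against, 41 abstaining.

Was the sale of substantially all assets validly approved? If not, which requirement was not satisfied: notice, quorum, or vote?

Valid — all requirements satisfied.

Notice: 61 days given; 60 required. Satisfied.
Quorum: 30% of 2,108 = 632.40, rounded up to 633; 633 present. Satisfied.
Vote: requires three-fifths of the votes cast (633 − 41 abstaining = 592); 3/5 of 592 = 355.20, rounded up to 356, so 356 needed; 516 in favor. Satisfied.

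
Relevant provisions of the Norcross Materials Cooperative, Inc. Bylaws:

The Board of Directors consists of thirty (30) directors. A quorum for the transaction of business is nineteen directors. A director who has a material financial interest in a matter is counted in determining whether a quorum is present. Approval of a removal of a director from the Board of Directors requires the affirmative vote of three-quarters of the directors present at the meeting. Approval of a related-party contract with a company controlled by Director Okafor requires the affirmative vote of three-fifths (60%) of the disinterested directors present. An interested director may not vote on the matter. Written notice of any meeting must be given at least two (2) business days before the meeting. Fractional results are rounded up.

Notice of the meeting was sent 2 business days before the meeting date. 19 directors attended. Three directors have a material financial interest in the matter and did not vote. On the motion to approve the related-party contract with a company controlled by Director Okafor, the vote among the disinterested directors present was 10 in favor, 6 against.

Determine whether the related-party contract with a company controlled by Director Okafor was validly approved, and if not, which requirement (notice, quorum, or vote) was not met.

Valid — all requirements satisfied.

Notice: 2 business days given; 2 required (2 ≥ 2). Satisfied.
Quorum: 19 present (interested directors count toward quorum); quorum is 19. Satisfied.
Vote: the related-party contract with a company controlled by Director Okafor requires three-fifths of the disinterested directors present (19 − 3 = 16). 3/5 of 16 = 9.60, rounded up to 10, so 10 affirmative votes are needed; 10 voted in favor. Satisfied.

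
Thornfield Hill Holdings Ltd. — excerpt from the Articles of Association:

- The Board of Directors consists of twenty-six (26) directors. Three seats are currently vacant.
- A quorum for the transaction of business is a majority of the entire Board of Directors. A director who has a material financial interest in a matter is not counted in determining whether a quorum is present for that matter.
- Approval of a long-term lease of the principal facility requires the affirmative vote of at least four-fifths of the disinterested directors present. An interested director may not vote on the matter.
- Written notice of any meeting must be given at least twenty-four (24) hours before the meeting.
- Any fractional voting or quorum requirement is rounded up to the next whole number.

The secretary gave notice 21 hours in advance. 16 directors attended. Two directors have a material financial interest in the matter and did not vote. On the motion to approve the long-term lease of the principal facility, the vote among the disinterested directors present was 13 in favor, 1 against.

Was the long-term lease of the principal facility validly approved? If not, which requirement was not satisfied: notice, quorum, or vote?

Invalid — notice requirement not satisfied.

Notice: 21 hours given; 24 required (21 < 24). Not satisfied.
Quorum: 16 present, but the 2 interested directors do not count, leaving 14. Quorum is 14. Satisfied.
Vote: the long-term lease of the principal facility requires four-fifths of the disinterested directors present (16 − 2 = 14). 4/5 of 14 = 11.20, rounded up to 12, so 12 affirmative votes are needed; 13 voted in favor. Satisfied.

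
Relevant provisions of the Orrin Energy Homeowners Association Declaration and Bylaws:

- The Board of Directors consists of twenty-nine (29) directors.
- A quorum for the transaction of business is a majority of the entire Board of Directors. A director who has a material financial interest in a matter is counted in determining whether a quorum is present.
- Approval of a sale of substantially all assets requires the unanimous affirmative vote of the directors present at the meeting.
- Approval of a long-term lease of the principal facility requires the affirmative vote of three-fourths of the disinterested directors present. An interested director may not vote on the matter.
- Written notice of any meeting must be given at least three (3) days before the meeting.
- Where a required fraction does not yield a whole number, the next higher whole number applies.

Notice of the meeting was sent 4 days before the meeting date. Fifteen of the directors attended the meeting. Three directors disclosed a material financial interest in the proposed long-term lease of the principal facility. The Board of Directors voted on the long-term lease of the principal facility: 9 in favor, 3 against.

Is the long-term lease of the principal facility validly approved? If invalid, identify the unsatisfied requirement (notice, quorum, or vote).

Valid — all requirements satisfied.

Notice: 4 days given; 3 required (4 ≥ 3). Satisfied.
Quorum: 15 present (interested directors count toward quorum); quorum is 15. Satisfied.
Vote: the long-term lease of the principal facility requires three-fourths of the disinterested directors present (15 − 3 = 12). 3/4 of 12 = 9, so 9 affirmative votes are needed; 9 voted in favor. Satisfied.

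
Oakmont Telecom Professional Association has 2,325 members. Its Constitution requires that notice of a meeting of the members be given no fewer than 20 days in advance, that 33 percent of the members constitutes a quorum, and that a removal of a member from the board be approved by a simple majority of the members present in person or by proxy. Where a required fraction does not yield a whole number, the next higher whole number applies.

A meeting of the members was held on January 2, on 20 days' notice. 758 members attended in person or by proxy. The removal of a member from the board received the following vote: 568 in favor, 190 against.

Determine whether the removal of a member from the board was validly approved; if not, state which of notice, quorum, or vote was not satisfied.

Notice: 20 days given; 20 required. Satisfied.
Quorum: 33% of 2,325 = 767.25, rounded up to 768; 758 present. Not satisfied.
Vote: requires a majority of those present (758); a majority of 758 is 380, so 380 needed; 568 in favor. Satisfied.

Invalid — quorum requirement not satisfied.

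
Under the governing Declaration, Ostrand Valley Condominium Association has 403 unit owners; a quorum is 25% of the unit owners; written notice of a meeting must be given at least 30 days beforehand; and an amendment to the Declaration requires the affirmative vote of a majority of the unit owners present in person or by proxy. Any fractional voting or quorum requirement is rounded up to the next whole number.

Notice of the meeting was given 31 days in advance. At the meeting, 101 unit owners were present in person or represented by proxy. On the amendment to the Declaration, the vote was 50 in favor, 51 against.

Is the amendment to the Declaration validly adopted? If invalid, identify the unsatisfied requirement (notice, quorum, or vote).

Invalid — vote requirement not satisfied.

Notice: 31 days given; 30 required. Satisfied.
Quorum: 25% of 403 = 100.75, rounded up to 101; 101 present. Satisfied.
Vote: requires a majority of those present (101); a majority of 101 is 51, so 51 needed; 50 in favor. Not satisfied.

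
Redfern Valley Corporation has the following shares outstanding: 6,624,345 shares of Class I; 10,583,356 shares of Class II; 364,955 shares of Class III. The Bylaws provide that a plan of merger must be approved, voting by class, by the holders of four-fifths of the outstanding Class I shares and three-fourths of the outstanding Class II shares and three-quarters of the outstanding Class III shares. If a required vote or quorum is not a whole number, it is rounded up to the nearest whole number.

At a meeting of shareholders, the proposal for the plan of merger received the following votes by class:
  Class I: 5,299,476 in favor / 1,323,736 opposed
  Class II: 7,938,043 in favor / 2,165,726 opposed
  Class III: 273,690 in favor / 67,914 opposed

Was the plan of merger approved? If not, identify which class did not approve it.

Class I: 4/5 of 6624345 = 5299476; 5,299,476 required, 5,299,476 in favor — approved.
Class II: 3/4 of 10583356 = 7937517; 7,937,517 required, 7,938,043 in favor — approved.
Class III: 3/4 of 364955 = 273716.25, rounded up to 273717; 273,717 required, 273,690 in favor — not approved.

Not approved — the Class III shares did not give the required vote.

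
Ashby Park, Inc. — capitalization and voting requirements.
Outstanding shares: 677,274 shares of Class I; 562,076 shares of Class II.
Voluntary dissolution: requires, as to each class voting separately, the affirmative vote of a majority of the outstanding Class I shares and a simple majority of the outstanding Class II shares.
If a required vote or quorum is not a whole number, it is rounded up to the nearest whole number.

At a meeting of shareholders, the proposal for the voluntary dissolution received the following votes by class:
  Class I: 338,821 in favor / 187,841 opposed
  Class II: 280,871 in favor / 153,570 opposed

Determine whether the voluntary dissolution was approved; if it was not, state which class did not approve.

Not approved — the Class II shares did not give the required vote.

Class I: a majority of 677274 is 338638; 338,638 required, 338,821 in favor — approved.
Class II: a majority of 562076 is 281039; 281,039 required, 280,871 in favor — not approved.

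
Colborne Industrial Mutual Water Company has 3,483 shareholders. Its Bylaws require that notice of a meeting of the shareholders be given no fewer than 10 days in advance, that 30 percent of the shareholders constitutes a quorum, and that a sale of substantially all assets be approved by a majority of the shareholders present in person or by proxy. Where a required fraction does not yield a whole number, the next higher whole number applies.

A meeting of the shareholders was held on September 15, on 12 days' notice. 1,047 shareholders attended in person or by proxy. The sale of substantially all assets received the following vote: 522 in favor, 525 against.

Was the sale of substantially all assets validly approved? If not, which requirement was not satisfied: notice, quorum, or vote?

Invalid — vote requirement not satisfied.

Notice: 12 days given; 10 required. Satisfied.
Quorum: 30% of 3,483 = 1,044.90, rounded up to 1,045; 1,047 present. Satisfied.
Vote: requires a majority of those present (1,047); a majority of 1047 is 524, so 524 needed; 522 in favor. Not satisfied.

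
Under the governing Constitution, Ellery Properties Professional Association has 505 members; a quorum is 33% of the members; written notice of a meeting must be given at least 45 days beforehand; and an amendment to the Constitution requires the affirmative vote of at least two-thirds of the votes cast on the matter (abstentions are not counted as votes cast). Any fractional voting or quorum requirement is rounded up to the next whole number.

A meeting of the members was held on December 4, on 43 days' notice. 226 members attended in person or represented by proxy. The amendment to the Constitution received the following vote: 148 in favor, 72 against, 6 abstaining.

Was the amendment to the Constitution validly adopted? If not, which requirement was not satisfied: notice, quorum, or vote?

Invalid — notice requirement not satisfied.

Notice: 43 days given; 45 required. Not satisfied.
Quorum: 33% of 505 = 166.65, rounded up to 167; 226 present. Satisfied.
Vote: requires two-thirds of the votes cast (226 − 6 abstaining = 220); 2/3 of 220 = 146.67, rounded up to 147, so 147 needed; 148 in favor. Satisfied.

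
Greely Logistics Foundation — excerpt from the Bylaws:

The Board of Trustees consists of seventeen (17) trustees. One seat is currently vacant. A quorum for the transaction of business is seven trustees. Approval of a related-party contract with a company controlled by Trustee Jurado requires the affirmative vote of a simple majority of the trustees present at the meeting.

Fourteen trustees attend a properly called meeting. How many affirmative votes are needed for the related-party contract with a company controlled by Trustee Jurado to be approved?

The related-party contract with a company controlled by Trustee Jurado requires a majority of the trustees present (14).
A majority of 14 is 8.

8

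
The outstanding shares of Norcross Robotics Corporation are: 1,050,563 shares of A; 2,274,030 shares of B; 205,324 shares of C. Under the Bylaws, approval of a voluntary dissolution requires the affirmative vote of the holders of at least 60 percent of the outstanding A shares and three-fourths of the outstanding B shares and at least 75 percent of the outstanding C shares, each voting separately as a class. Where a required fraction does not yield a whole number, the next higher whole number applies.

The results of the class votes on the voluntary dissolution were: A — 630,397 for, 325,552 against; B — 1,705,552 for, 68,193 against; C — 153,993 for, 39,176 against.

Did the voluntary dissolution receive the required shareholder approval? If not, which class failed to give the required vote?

A: 3/5 of 1050563 = 630337.80, rounded up to 630338; 630,338 required, 630,397 in favor — approved.
B: 3/4 of 2274030 = 1705522.50, rounded up to 1705523; 1,705,523 required, 1,705,552 in favor — approved.
C: 3/4 of 205324 = 153993; 153,993 required, 153,993 in favor — approved.

Approved — every class gave the required vote.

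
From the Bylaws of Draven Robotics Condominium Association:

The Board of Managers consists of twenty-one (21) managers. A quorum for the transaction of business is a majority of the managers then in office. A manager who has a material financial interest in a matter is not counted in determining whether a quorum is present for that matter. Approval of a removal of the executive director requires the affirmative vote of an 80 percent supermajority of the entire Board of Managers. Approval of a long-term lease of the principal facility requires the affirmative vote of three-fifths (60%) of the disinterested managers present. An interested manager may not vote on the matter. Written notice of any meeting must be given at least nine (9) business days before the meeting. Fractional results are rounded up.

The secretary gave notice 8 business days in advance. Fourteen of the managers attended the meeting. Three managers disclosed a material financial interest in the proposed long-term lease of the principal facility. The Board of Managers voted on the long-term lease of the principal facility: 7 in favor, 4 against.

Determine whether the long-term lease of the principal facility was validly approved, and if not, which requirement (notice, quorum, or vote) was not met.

Notice: 8 business days given; 9 required (8 < 9). Not satisfied.
Quorum: 14 present, but the 3 interested managers do not count, leaving 11. Quorum is 11. Satisfied.
Vote: the long-term lease of the principal facility requires three-fifths of the disinterested managers present (14 − 3 = 11). 3/5 of 11 = 6.60, rounded up to 7, so 7 affirmative votes are needed; 7 voted in favor. Satisfied.

Invalid — notice requirement not satisfied.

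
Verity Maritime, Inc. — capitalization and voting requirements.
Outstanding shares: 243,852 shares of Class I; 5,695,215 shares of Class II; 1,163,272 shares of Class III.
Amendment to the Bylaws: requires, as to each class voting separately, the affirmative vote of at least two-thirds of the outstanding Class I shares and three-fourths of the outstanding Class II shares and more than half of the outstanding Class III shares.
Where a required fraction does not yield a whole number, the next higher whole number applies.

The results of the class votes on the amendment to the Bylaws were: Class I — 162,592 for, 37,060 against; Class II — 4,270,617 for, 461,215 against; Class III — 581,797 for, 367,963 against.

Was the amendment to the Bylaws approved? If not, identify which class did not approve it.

Not approved — the Class II shares did not give the required vote.

Class I: 2/3 of 243852 = 162568; 162,568 required, 162,592 in favor — approved.
Class II: 3/4 of 5695215 = 4271411.25, rounded up to 4271412; 4,271,412 required, 4,270,617 in favor — not approved.
Class III: a majority of 1163272 is 581637; 581,637 required, 581,797 in favor — approved.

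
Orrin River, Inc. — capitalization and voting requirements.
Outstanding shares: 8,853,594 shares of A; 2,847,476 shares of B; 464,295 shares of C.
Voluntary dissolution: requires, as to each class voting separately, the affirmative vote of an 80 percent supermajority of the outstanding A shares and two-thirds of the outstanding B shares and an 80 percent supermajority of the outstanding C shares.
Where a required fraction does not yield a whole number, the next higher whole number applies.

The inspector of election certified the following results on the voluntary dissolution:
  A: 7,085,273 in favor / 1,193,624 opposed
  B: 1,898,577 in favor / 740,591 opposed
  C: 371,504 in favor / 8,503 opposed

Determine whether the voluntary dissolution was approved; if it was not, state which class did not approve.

A: 4/5 of 8853594 = 7082875.20, rounded up to 7082876; 7,082,876 required, 7,085,273 in favor — approved.
B: 2/3 of 2847476 = 1898317.33, rounded up to 1898318; 1,898,318 required, 1,898,577 in favor — approved.
C: 4/5 of 464295 = 371436; 371,436 required, 371,504 in favor — approved.

Approved — every class gave the required vote.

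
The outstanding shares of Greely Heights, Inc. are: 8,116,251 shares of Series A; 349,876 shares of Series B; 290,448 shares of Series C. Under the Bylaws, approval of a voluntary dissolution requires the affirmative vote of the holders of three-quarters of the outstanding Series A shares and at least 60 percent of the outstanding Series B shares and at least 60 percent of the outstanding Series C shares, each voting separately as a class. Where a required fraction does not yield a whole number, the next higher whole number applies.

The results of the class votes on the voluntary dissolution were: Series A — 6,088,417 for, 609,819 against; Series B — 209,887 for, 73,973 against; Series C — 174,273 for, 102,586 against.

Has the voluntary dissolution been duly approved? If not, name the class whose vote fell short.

Series A: 3/4 of 8116251 = 6087188.25, rounded up to 6087189; 6,087,189 required, 6,088,417 in favor — approved.
Series B: 3/5 of 349876 = 209925.60, rounded up to 209926; 209,926 required, 209,887 in favor — not approved.
Series C: 3/5 of 290448 = 174268.80, rounded up to 174269; 174,269 required, 174,273 in favor — approved.

Not approved — the Series B shares did not give the required vote.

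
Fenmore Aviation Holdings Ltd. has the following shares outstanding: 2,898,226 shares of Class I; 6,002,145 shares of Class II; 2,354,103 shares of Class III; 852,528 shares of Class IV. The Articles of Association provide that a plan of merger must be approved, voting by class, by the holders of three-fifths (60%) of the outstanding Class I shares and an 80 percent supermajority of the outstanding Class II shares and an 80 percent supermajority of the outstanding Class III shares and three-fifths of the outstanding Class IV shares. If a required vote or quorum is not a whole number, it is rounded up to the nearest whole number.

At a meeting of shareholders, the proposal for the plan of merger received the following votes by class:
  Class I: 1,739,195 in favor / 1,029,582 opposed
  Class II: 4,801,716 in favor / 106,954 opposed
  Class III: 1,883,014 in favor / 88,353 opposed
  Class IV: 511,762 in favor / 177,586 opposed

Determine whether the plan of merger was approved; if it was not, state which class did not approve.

Class I: 3/5 of 2898226 = 1738935.60, rounded up to 1738936; 1,738,936 required, 1,739,195 in favor — approved.
Class II: 4/5 of 6002145 = 4801716; 4,801,716 required, 4,801,716 in favor — approved.
Class III: 4/5 of 2354103 = 1883282.40, rounded up to 1883283; 1,883,283 required, 1,883,014 in favor — not approved.
Class IV: 3/5 of 852528 = 511516.80, rounded up to 511517; 511,517 required, 511,762 in favor — approved.

Not approved — the Class III shares did not give the required vote.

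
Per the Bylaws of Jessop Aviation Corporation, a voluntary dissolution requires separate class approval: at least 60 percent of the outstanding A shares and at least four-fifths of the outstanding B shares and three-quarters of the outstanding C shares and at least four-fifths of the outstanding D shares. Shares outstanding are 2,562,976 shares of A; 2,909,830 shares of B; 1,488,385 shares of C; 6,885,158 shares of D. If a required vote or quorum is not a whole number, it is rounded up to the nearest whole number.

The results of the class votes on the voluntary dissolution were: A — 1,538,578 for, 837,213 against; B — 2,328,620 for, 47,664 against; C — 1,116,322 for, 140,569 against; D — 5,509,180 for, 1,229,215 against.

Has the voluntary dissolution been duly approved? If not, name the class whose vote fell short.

A: 3/5 of 2562976 = 1537785.60, rounded up to 1537786; 1,537,786 required, 1,538,578 in favor — approved.
B: 4/5 of 2909830 = 2327864; 2,327,864 required, 2,328,620 in favor — approved.
C: 3/4 of 1488385 = 1116288.75, rounded up to 1116289; 1,116,289 required, 1,116,322 in favor — approved.
D: 4/5 of 6885158 = 5508126.40, rounded up to 5508127; 5,508,127 required, 5,509,180 in favor — approved.

Approved — every class gave the required vote.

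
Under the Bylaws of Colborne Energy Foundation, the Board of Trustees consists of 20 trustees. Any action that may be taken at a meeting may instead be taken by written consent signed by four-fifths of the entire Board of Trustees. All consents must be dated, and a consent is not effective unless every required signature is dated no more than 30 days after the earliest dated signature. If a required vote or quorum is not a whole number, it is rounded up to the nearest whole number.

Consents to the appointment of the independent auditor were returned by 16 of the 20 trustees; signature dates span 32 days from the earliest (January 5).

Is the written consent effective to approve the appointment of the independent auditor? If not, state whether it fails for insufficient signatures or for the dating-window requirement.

Not effective — dating-window requirement not satisfied.

Signatures required: four-fifths of 20 — 4/5 of 20 = 16, so 16 needed; 16 signed. Sufficient.
Dating window: the latest signature is 32 days after the earliest; the limit is 30 days. Outside the window.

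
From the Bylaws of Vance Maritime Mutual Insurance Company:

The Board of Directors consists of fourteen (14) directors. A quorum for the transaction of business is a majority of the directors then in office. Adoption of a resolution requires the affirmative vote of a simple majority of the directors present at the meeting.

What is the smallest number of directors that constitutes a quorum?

8

A majority of 14 is 8.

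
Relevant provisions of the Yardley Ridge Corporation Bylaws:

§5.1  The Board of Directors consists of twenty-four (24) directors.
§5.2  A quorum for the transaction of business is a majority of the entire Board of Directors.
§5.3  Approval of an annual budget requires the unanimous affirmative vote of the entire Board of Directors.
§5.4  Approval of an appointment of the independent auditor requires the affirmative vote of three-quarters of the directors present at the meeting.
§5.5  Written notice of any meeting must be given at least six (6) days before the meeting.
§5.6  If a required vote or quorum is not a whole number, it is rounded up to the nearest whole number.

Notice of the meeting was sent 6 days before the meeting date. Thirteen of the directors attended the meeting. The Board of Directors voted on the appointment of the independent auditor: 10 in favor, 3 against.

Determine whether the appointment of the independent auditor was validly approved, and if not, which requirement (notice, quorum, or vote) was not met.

Notice: 6 days given; 6 required (6 ≥ 6). Satisfied.
Quorum: 13 present; quorum is 13. Satisfied.
Vote: the appointment of the independent auditor requires three-fourths of the directors present (13). 3/4 of 13 = 9.75, rounded up to 10, so 10 affirmative votes are needed; 10 voted in favor. Satisfied.

Valid — all requirements satisfied.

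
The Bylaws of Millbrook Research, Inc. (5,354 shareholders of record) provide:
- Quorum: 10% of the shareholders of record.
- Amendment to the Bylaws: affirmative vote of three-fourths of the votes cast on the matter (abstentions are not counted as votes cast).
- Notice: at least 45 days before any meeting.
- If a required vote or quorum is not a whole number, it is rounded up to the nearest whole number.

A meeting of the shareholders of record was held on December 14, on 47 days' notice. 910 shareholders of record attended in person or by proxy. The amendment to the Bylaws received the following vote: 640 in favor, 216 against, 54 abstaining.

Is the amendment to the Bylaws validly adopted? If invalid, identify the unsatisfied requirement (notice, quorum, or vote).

Notice: 47 days given; 45 required. Satisfied.
Quorum: 10% of 5,354 = 535.40, rounded up to 536; 910 present. Satisfied.
Vote: requires three-fourths of the votes cast (910 − 54 abstaining = 856); 3/4 of 856 = 642, so 642 needed; 640 in favor. Not satisfied.

Invalid — vote requirement not satisfied.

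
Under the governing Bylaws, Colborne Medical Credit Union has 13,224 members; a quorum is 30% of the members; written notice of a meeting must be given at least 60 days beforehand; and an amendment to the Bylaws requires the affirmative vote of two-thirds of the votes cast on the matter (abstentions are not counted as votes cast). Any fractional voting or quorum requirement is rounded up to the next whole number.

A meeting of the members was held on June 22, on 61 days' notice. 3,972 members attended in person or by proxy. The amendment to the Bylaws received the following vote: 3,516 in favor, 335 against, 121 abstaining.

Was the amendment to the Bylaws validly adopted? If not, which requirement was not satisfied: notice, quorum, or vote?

Notice: 61 days given; 60 required. Satisfied.
Quorum: 30% of 13,224 = 3,967.20, rounded up to 3,968; 3,972 present. Satisfied.
Vote: requires two-thirds of the votes cast (3,972 − 121 abstaining = 3,851); 2/3 of 3851 = 2567.33, rounded up to 2568, so 2,568 needed; 3,516 in favor. Satisfied.

Valid — all requirements satisfied.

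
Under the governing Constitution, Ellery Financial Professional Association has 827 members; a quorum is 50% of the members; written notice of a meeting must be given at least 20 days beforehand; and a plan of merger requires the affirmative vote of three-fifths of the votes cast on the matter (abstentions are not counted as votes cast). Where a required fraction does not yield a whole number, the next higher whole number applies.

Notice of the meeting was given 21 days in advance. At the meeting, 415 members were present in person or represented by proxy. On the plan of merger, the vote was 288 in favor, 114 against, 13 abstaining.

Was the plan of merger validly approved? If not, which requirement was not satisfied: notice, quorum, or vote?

Valid — all requirements satisfied.

Notice: 21 days given; 20 required. Satisfied.
Quorum: 50% of 827 = 413.50, rounded up to 414; 415 present. Satisfied.
Vote: requires three-fifths of the votes cast (415 − 13 abstaining = 402); 3/5 of 402 = 241.20, rounded up to 242, so 242 needed; 288 in favor. Satisfied.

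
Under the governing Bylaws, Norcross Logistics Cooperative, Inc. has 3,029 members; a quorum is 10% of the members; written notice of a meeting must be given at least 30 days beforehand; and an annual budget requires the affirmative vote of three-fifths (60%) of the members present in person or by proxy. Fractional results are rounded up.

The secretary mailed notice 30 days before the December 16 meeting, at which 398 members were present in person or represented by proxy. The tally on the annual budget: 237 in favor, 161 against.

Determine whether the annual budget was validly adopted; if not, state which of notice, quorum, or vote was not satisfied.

Invalid — vote requirement not satisfied.

Notice: 30 days given; 30 required. Satisfied.
Quorum: 10% of 3,029 = 302.90, rounded up to 303; 398 present. Satisfied.
Vote: requires three-fifths of those present (398); 3/5 of 398 = 238.80, rounded up to 239, so 239 needed; 237 in favor. Not satisfied.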